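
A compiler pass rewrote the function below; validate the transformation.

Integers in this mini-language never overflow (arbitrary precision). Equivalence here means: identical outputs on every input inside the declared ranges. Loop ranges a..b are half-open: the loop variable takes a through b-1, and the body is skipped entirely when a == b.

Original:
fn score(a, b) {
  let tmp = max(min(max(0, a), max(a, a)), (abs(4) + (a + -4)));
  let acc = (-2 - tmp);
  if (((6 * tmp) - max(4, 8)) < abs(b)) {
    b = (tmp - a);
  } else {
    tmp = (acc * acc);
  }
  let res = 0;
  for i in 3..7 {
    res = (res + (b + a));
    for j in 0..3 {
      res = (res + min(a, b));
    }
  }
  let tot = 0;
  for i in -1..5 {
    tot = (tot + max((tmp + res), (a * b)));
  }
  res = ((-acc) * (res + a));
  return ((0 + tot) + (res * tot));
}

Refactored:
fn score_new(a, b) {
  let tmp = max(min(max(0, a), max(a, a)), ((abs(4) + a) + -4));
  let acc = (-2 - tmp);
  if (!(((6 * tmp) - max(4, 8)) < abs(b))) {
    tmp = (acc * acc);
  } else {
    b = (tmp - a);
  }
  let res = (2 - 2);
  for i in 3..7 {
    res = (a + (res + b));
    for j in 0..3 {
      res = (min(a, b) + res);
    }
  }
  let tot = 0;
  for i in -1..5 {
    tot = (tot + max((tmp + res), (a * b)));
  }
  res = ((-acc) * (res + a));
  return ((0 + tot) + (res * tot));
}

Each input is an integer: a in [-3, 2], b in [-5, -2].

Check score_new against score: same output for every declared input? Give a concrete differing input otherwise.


Comparing the listings, the differences include: boolean connective usage differs, and arithmetic usage differs, and constant usage differs.
As a probe, take a=1, b=-5: score runs tmp=1, then acc=-3, then (((6 * tmp) - max(4, 8)) < abs(b)) is true, then b=0, then res=0, then (i=3), then res=1, then (j=0), then res=1, then (j=1), then res=1, then (j=2), then res=1, then (i=4), then res=2, then (j=0), then res=2, then (j=1), then res=2, then (j=2), then res=2, then (i=5), then res=3, then (j=0), then res=3, then (j=1), then res=3, then (j=2), then res=3, then (i=6), then res=4, then (j=0), then res=4, then (j=1), then res=4, then (j=2), then res=4, then tot=0, then (i=-1), then tot=5, then (i=0), then tot=10, then (i=1), then tot=15, then (i=2), then tot=20, then (i=3), then tot=25, then (i=4), then tot=30, then res=15, then returns 480; score_new runs tmp=1, then acc=-3, then (!(((6 * tmp) - max(4, 8)) < abs(b))) is false, then b=0, then res=0, then (i=3), then res=1, then (j=0), then res=1, then (j=1), then res=1, then (j=2), then res=1, then (i=4), then res=2, then (j=0), then res=2, then (j=1), then res=2, then (j=2), then res=2, then (i=5), then res=3, then (j=0), then res=3, then (j=1), then res=3, then (j=2), then res=3, then (i=6), then res=4, then (j=0), then res=4, then (j=1), then res=4, then (j=2), then res=4, then tot=0, then (i=-1), then tot=5, then (i=0), then tot=10, then (i=1), then tot=15, then (i=2), then tot=20, then (i=3), then tot=25, then (i=4), then tot=30, then res=15, then returns 480; both end at 480.
Across all 24 domain points the two functions coincide.
verdict: equivalent


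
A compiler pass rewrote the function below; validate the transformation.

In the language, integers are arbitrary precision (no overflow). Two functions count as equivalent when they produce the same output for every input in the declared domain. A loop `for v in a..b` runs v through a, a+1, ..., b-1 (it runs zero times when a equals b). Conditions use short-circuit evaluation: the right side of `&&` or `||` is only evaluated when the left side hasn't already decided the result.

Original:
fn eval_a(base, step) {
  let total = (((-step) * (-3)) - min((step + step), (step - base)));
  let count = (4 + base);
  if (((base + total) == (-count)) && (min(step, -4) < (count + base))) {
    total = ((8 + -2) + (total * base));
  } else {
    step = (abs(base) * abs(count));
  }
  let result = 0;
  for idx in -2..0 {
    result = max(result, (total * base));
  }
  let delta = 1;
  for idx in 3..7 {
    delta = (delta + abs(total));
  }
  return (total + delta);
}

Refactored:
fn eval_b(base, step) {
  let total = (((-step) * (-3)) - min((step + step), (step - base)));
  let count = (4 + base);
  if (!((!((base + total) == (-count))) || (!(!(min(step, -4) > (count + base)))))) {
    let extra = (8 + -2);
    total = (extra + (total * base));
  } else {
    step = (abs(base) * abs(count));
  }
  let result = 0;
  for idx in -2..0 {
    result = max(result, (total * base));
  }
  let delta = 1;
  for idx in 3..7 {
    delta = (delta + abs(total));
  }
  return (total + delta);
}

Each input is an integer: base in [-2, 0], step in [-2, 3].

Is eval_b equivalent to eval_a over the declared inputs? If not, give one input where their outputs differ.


Equivalent. There is a behavioral-looking edit here, yet the outcome never shifts on this domain.
An exhaustive pass over the 18 declared inputs shows identical outputs.
Spot check at base=-2, step=1 — eval_a: total=1, then count=2, then (((base + total) == (-count)) && (min(step, -4) < (count + base))) is false, then step=4, then result=0, then (idx=-2), then result=0, then (idx=-1), then result=0, then delta=1, then (idx=3), then delta=2, then (idx=4), then delta=3, then (idx=5), then delta=4, then (idx=6), then delta=5, then returns 6. eval_b: total=1, then count=2, then (!((!((base + total) == (-count))) || (!(!(min(step, -4) > (count + base)))))) is false, then step=4, then result=0, then (idx=-2), then result=0, then (idx=-1), then result=0, then delta=1, then (idx=3), then delta=2, then (idx=4), then delta=3, then (idx=5), then delta=4, then (idx=6), then delta=5, then returns 6. Both give 6.
verdict: equivalent


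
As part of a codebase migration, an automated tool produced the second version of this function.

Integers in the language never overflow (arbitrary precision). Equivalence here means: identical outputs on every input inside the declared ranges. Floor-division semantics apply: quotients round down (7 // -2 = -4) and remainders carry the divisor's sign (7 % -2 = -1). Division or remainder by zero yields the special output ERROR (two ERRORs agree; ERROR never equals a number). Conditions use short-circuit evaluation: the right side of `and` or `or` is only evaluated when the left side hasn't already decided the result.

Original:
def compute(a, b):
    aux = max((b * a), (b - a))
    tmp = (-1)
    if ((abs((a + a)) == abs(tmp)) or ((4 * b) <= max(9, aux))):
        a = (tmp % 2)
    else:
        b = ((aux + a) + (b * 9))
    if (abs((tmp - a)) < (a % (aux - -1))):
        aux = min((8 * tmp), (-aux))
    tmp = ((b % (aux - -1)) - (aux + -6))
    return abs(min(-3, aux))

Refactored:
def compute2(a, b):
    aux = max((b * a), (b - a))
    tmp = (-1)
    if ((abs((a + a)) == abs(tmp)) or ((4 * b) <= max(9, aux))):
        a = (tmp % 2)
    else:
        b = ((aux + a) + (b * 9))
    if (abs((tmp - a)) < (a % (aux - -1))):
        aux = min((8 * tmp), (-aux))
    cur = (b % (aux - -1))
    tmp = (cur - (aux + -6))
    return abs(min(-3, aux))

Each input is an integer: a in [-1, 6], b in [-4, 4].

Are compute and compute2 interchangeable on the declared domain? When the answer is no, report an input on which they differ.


Equivalent — the differences include local variable names differ; statement counts differ, yet no declared input distinguishes the two.
One worked example (a=4, b=3) — compute: aux becomes 12; next tmp becomes -1; next ((abs((a + a)) == abs(tmp)) or ((4 * b) <= max(9, aux))) evaluates to true; next a becomes 1; next (abs((tmp - a)) < (a % (aux - -1))) evaluates to false; next tmp becomes -3; next final value 3; compute2: aux becomes 12; next tmp becomes -1; next ((abs((a + a)) == abs(tmp)) or ((4 * b) <= max(9, aux))) evaluates to true; next a becomes 1; next (abs((tmp - a)) < (a % (aux - -1))) evaluates to false; next cur becomes 3; next tmp becomes -3; next final value 3; agreement on 3.
Across all 72 domain points the two functions coincide.
verdict: equivalent


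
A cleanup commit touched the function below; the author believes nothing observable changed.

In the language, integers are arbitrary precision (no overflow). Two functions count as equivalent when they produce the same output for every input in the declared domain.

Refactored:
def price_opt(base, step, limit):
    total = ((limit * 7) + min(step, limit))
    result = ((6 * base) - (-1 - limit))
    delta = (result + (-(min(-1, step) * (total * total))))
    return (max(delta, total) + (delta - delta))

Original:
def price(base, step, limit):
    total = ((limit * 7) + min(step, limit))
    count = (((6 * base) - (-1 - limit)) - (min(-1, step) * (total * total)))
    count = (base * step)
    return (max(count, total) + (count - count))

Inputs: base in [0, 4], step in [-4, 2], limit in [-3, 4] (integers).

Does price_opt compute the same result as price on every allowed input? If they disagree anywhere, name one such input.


base=0, step=-4, limit=-3 yields 0 from price but 2498 from price_opt.
verdict: not equivalent; witness: base=0, step=-4, limit=-3


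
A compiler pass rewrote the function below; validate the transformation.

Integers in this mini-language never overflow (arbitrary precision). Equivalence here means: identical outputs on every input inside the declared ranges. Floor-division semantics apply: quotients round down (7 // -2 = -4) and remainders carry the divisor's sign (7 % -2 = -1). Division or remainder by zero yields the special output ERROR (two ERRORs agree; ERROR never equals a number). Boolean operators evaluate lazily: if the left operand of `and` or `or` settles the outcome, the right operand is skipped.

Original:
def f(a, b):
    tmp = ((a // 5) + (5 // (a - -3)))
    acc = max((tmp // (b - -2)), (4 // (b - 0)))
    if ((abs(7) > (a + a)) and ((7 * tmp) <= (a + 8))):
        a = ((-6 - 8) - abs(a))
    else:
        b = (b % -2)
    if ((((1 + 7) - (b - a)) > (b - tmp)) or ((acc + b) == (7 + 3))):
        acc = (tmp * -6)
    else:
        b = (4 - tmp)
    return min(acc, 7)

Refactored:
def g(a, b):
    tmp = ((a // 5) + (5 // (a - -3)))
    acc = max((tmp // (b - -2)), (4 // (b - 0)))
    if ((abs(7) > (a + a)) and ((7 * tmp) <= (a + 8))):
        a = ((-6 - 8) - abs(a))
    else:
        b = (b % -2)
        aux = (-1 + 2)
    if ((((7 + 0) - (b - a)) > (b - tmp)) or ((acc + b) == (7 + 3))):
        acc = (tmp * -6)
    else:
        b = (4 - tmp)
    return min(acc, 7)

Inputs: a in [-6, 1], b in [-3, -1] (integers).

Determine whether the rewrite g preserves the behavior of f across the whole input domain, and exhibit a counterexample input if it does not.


Run the pair on a=0, b=-3.
f: tmp := 1 | acc := -1 | ((abs(7) > (a + a)) and ((7 * tmp) <= (a + 8))): true | a := -14 | ((((1 + 7) - (b - a)) > (b - tmp)) or ((acc + b) == (7 + 3))): true | acc := -6 | result -6
g: tmp := 1 | acc := -1 | ((abs(7) > (a + a)) and ((7 * tmp) <= (a + 8))): true | a := -14 | ((((7 + 0) - (b - a)) > (b - tmp)) or ((acc + b) == (7 + 3))): false | b := 3 | result -1
-6 vs -1 — the two versions disagree here.
verdict: not equivalent; witness: a=0, b=-3


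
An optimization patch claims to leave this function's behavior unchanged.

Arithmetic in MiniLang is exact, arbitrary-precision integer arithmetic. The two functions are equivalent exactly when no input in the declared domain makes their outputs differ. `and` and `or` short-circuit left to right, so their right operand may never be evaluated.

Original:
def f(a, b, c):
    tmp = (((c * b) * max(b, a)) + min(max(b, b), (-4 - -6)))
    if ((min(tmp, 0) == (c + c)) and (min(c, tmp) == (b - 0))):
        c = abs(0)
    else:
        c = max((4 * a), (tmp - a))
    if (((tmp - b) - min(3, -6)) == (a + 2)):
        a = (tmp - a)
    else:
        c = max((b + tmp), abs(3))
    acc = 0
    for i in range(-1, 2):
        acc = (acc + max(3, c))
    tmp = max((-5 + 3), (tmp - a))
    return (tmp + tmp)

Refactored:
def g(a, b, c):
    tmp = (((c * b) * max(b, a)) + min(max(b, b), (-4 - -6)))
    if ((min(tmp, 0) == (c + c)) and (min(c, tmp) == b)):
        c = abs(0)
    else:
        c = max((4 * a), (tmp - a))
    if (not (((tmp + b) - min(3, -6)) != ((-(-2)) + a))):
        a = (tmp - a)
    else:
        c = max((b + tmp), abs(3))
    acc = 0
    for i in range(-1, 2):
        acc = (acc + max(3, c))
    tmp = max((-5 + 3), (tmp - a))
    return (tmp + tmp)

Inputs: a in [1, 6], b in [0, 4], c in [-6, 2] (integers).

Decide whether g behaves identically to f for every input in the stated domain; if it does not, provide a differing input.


Take a=1, b=1, c=-5.
f: tmp := -4 | ((min(tmp, 0) == (c + c)) and (min(c, tmp) == (b - 0))): false | c := 4 | (((tmp - b) - min(3, -6)) == (a + 2)): false | c := 3 | acc := 0 | iter i=-1: | acc := 3 | iter i=0: | acc := 6 | iter i=1: | acc := 9 | tmp := -2 | result -4
g: tmp := -4 | ((min(tmp, 0) == (c + c)) and (min(c, tmp) == b)): false | c := 4 | (not (((tmp + b) - min(3, -6)) != ((-(-2)) + a))): true | a := -5 | acc := 0 | iter i=-1: | acc := 4 | iter i=0: | acc := 8 | iter i=1: | acc := 12 | tmp := 1 | result 2
-4 vs 2 — the two versions disagree here.
verdict: not equivalent; witness: a=1, b=1, c=-5


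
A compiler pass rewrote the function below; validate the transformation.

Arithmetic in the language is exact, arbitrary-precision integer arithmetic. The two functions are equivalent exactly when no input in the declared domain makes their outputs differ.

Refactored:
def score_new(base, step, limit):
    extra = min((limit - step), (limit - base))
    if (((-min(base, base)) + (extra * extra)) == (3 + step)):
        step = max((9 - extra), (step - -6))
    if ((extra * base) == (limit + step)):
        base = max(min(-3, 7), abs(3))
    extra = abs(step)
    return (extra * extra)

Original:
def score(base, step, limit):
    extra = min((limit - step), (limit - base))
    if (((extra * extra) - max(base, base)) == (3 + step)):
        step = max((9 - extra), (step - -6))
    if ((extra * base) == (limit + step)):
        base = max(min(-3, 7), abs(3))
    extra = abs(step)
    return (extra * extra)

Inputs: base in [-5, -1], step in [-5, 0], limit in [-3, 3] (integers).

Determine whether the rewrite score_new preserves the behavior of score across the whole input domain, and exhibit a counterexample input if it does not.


Although `max(base, base)` became `min(base, base)`, no input in the stated domain can expose it; all 210 inputs agree.
verdict: equivalent


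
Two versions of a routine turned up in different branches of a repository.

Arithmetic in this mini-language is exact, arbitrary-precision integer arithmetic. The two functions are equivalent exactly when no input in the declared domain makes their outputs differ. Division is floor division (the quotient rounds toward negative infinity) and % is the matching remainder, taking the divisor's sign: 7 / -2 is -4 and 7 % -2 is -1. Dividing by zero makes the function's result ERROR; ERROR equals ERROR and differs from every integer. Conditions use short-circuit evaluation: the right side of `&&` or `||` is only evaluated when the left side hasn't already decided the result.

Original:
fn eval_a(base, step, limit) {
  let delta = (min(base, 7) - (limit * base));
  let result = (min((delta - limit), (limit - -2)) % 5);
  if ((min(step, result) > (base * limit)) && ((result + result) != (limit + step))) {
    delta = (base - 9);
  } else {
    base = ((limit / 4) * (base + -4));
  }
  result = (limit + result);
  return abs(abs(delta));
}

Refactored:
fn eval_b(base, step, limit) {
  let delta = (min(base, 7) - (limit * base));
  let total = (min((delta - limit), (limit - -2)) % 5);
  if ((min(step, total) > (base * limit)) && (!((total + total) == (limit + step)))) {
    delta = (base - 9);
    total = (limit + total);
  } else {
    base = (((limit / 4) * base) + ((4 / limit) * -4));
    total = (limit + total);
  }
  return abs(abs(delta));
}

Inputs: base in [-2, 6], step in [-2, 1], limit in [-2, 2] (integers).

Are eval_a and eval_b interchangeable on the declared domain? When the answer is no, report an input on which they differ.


The rewrite breaks on base=-2, step=-2, limit=0, where the results are 2 and ERROR.
eval_a: delta := -2 | result := 3 | ((min(step, result) > (base * limit)) && ((result + result) != (limit + step))): false | base := 0 | result := 3 | result 2
eval_b: delta := -2 | total := 3 | ((min(step, total) > (base * limit)) && (!((total + total) == (limit + step)))): false | divide-by-zero, output ERROR
verdict: not equivalent; witness: base=-2, step=-2, limit=0


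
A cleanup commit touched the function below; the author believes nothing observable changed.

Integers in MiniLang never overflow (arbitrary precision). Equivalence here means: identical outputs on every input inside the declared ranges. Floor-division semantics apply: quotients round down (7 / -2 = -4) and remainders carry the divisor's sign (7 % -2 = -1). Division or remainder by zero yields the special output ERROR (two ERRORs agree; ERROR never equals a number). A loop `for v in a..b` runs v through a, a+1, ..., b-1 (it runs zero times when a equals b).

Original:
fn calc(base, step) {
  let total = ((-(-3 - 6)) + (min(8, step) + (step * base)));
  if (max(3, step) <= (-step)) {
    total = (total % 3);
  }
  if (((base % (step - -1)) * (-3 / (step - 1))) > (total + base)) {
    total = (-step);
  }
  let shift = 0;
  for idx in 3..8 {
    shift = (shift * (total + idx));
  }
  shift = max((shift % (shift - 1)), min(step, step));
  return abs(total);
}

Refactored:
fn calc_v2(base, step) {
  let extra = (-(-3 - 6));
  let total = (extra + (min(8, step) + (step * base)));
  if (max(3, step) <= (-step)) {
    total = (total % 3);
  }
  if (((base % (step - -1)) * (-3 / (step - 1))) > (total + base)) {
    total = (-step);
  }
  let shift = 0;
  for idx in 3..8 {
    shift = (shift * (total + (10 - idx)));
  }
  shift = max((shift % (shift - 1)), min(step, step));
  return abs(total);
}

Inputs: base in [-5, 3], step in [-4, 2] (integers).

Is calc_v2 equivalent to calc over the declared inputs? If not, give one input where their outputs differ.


Reading the diff, among the changes: constant usage differs; and arithmetic usage differs; and local variable names differ; and statement counts differ.
Tracing base=-2, step=-3: calc: total=12, then (max(3, step) <= (-step)) is true, then total=0, then (((base % (step - -1)) * (-3 / (step - 1))) > (total + base)) is true, then total=3, then shift=0, then (idx=3), then shift=0, then (idx=4), then shift=0, then (idx=5), then shift=0, then (idx=6), then shift=0, then (idx=7), then shift=0, then shift=0, then returns 3 | calc_v2: extra=9, then total=12, then (max(3, step) <= (-step)) is true, then total=0, then (((base % (step - -1)) * (-3 / (step - 1))) > (total + base)) is true, then total=3, then shift=0, then (idx=3), then shift=0, then (idx=4), then shift=0, then (idx=5), then shift=0, then (idx=6), then shift=0, then (idx=7), then shift=0, then shift=0, then returns 3 — matching result 3.
An exhaustive pass over the 63 declared inputs shows identical outputs.
verdict: equivalent


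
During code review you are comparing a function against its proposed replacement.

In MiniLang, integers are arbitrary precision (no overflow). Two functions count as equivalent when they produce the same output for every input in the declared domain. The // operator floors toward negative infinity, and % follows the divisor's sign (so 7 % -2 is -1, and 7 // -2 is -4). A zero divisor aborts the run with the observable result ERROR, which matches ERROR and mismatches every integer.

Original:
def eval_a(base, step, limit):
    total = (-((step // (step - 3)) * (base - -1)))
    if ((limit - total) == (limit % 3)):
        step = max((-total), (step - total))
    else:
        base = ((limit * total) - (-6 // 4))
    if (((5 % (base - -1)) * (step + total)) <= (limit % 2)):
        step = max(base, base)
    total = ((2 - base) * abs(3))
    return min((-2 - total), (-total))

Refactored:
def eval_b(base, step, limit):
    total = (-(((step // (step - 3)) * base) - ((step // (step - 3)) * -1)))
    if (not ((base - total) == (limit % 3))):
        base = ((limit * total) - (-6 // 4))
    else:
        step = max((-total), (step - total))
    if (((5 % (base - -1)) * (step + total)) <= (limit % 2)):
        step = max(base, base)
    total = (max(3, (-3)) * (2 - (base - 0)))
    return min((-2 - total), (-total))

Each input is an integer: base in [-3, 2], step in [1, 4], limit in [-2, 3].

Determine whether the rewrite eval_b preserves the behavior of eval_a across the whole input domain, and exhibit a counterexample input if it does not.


Evaluate both at base=-3, step=2, limit=-2.
eval_a: total=-4, then ((limit - total) == (limit % 3)) is false, then base=10, then (((5 % (base - -1)) * (step + total)) <= (limit % 2)) is true, then step=10, then total=-24, then returns 22
eval_b: total=-4, then (not ((base - total) == (limit % 3))) is false, then step=6, then (((5 % (base - -1)) * (step + total)) <= (limit % 2)) is true, then step=-3, then total=15, then returns -17
22 != -17, so the rewrite changes behavior.
verdict: not equivalent; witness: base=-3, step=2, limit=-2


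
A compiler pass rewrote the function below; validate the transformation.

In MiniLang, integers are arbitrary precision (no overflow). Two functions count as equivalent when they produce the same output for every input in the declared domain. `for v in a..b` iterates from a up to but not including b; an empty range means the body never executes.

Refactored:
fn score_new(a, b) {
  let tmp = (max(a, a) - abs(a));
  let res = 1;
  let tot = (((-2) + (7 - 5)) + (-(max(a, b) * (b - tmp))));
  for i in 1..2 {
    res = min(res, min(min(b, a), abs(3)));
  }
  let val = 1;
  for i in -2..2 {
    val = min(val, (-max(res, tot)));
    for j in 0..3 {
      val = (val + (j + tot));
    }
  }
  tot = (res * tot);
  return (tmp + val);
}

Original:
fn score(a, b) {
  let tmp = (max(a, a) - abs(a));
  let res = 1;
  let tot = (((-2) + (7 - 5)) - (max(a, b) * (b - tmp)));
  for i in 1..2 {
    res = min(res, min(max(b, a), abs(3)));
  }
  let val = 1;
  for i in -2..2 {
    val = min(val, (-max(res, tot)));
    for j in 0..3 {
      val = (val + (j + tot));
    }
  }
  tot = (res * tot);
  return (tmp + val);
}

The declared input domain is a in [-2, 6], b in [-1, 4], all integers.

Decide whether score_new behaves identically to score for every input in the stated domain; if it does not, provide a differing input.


Consider the input a=-2, b=1.
score: tmp = -4; res = 1; tot = -5; [i=1]; res = 1; val = 1; [i=-2]; val = -1; [j=0]; val = -6; [j=1]; val = -10; [j=2]; val = -13; [i=-1]; val = -13; [j=0]; val = -18; [j=1]; val = -22; [j=2]; val = -25; [i=0]; val = -25; [j=0]; val = -30; [j=1]; val = -34; [j=2]; val = -37; [i=1]; val = -37; [j=0]; val = -42; [j=1]; val = -46; [j=2]; val = -49; tot = -5; return -53
score_new: tmp = -4; res = 1; tot = -5; [i=1]; res = -2; val = 1; [i=-2]; val = 1; [j=0]; val = -4; [j=1]; val = -8; [j=2]; val = -11; [i=-1]; val = -11; [j=0]; val = -16; [j=1]; val = -20; [j=2]; val = -23; [i=0]; val = -23; [j=0]; val = -28; [j=1]; val = -32; [j=2]; val = -35; [i=1]; val = -35; [j=0]; val = -40; [j=1]; val = -44; [j=2]; val = -47; tot = 10; return -51
-53 and -51 differ, so these are not the same function on this domain.
verdict: not equivalent; witness: a=-2, b=1


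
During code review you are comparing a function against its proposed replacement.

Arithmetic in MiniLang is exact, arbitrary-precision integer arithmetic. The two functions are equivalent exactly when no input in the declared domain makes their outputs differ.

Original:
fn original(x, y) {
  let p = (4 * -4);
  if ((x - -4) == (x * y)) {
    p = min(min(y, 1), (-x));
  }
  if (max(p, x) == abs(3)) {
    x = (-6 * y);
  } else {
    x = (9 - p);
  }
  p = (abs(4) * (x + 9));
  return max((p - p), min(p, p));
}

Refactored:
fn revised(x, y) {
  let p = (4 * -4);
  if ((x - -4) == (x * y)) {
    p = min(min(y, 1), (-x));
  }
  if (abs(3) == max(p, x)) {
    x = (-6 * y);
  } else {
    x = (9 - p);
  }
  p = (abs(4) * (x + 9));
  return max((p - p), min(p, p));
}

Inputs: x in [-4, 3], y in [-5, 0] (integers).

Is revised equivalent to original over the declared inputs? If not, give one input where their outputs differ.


The two are interchangeable: same computation, different form, and every declared input agrees.
As a probe, take x=2, y=-3: original runs p := -16 | ((x - -4) == (x * y)): false | (max(p, x) == abs(3)): false | x := 25 | p := 136 | result 136; revised runs p := -16 | ((x - -4) == (x * y)): false | (abs(3) == max(p, x)): false | x := 25 | p := 136 | result 136; both end at 136.
An exhaustive pass over the 48 declared inputs shows identical outputs.
verdict: equivalent


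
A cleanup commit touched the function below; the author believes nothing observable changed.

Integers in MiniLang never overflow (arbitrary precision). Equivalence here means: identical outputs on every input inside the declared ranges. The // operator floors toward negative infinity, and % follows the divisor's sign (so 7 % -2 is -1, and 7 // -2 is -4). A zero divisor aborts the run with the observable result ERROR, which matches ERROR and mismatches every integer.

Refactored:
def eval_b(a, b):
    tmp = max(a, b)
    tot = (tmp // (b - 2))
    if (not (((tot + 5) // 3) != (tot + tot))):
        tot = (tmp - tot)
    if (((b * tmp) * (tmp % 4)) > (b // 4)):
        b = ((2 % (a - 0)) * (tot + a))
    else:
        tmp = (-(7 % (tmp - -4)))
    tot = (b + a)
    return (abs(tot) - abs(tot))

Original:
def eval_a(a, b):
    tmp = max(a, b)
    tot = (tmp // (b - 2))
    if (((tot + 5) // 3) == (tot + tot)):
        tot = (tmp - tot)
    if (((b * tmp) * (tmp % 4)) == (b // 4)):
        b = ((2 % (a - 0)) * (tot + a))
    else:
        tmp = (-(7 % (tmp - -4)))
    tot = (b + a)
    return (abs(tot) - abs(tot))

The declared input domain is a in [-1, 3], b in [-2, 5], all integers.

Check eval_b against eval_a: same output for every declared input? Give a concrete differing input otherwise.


There is a counterexample at a=0, b=-2: 0 on one side, ERROR on the other.
eval_a: tmp := 0 | tot := 0 | (((tot + 5) // 3) == (tot + tot)): false | (((b * tmp) * (tmp % 4)) == (b // 4)): false | tmp := -3 | tot := -2 | result 0
eval_b: tmp := 0 | tot := 0 | (not (((tot + 5) // 3) != (tot + tot))): false | (((b * tmp) * (tmp % 4)) > (b // 4)): true | divide-by-zero, output ERROR
verdict: not equivalent; witness: a=0, b=-2


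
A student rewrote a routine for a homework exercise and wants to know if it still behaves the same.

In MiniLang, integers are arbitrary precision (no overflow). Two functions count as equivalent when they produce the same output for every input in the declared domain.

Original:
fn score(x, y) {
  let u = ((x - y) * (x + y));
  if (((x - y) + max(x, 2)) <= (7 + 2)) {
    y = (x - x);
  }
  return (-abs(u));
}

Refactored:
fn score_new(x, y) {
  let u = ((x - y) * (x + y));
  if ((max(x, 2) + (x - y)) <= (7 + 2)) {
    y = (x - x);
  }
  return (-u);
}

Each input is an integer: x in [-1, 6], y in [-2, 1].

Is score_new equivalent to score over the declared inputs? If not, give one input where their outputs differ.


Evaluate both at x=-1, y=-2.
score: u = -3; (((x - y) + max(x, 2)) <= (7 + 2)) -> true; y = 0; return -3
score_new: u = -3; ((max(x, 2) + (x - y)) <= (7 + 2)) -> true; y = 0; return 3
-3 != 3, so the rewrite changes behavior.
verdict: not equivalent; witness: x=-1, y=-2


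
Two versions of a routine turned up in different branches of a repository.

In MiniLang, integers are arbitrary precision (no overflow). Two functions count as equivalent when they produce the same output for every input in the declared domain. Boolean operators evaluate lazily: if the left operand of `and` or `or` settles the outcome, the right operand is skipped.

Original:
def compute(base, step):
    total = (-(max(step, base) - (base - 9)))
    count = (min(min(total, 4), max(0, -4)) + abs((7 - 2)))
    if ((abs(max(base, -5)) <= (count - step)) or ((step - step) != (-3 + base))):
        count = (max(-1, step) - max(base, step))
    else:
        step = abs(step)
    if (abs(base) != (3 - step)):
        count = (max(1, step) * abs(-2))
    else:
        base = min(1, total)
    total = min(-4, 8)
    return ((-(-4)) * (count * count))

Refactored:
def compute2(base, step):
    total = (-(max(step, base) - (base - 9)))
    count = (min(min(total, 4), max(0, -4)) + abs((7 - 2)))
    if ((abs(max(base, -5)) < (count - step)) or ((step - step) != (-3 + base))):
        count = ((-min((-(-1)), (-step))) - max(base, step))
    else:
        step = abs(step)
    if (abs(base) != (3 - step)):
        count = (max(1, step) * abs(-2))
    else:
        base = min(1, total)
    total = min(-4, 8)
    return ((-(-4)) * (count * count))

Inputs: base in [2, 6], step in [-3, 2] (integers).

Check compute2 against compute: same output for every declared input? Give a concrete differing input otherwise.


The suspicious edit (`(abs(max(base, -5)) <= (count - step))` became `(abs(max(base, -5)) < (count - step))`) never changes the result for any input inside the declared domain.
As a probe, take base=4, step=-2: compute runs total becomes -9; next count becomes -4; next ((abs(max(base, -5)) <= (count - step)) or ((step - step) != (-3 + base))) evaluates to true; next count becomes -5; next (abs(base) != (3 - step)) evaluates to true; next count becomes 2; next total becomes -4; next final value 16; compute2 runs total becomes -9; next count becomes -4; next ((abs(max(base, -5)) < (count - step)) or ((step - step) != (-3 + base))) evaluates to true; next count becomes -5; next (abs(base) != (3 - step)) evaluates to true; next count becomes 2; next total becomes -4; next final value 16; both end at 16.
Across all 30 domain points the two functions coincide.
verdict: equivalent


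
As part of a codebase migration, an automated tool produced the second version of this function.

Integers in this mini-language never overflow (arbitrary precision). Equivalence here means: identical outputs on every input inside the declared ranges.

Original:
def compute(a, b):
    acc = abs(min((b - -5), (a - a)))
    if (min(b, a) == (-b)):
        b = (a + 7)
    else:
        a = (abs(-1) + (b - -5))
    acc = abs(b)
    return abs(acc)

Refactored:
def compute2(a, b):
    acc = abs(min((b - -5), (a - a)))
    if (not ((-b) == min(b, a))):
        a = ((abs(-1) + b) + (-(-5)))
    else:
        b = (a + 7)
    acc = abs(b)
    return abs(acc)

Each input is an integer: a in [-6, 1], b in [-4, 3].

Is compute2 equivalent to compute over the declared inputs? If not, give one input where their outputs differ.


Although boolean connective usage differs, arithmetic usage differs, 64/64 inputs agree.
verdict: equivalent


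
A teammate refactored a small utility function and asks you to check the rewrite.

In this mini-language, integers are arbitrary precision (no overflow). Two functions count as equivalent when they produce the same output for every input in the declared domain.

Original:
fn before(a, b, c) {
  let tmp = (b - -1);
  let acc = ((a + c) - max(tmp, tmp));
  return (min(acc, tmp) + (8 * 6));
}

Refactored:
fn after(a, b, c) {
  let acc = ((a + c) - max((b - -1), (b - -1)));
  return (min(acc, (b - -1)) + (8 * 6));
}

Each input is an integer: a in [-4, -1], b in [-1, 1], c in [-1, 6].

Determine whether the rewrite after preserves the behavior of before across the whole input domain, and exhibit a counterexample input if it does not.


Behavior is preserved: although constant usage differs, plus statement counts differ, plus local variable names differ, plus arithmetic usage differs, the outputs never diverge.
Tracing a=-1, b=1, c=5: before: tmp := 2 | acc := 2 | result 50 | after: acc := 2 | result 50 — matching result 50.
An exhaustive pass over the 96 declared inputs shows identical outputs.
verdict: equivalent


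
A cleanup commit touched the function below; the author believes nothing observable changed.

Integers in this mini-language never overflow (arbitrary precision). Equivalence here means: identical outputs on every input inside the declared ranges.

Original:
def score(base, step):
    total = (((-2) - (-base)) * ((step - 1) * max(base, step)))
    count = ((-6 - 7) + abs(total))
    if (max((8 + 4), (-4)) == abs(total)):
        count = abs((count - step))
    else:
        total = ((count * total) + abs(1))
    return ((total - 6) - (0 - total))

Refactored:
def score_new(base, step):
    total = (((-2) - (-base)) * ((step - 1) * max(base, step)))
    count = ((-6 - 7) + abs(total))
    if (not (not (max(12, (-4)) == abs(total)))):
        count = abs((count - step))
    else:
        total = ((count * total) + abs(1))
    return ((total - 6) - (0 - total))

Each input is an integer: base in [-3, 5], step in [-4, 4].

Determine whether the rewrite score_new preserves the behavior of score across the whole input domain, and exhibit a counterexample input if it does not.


The two are interchangeable: constant usage differs, and boolean connective usage differs, and arithmetic usage differs, and every declared input agrees.
One worked example (base=-1, step=-4) — score: total becomes -15; next count becomes 2; next (max((8 + 4), (-4)) == abs(total)) evaluates to false; next total becomes -29; next final value -64; score_new: total becomes -15; next count becomes 2; next (not (not (max(12, (-4)) == abs(total)))) evaluates to false; next total becomes -29; next final value -64; agreement on -64.
Across all 81 domain points the two functions coincide.
verdict: equivalent


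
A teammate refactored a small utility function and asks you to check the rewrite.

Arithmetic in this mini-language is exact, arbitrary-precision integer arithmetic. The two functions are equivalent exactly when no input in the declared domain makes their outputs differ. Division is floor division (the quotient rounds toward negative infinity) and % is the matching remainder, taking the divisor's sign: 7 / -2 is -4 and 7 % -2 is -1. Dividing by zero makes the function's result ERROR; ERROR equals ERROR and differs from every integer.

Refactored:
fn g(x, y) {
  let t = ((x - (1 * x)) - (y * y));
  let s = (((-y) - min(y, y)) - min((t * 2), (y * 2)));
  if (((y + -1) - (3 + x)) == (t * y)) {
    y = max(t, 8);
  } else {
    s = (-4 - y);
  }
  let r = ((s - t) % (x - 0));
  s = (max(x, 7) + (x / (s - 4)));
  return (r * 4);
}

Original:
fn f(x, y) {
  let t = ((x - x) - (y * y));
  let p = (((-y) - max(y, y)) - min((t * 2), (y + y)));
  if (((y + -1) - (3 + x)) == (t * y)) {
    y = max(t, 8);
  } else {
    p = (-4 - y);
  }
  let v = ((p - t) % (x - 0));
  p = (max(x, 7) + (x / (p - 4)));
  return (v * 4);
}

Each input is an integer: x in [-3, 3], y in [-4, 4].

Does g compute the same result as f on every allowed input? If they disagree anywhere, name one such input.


The edit looks behavioral (`max(y, y)` became `min(y, y)`), but over these ranges it never changes the outcome.
Spot check at x=2, y=2 — f: t := -4 | p := 4 | (((y + -1) - (3 + x)) == (t * y)): false | p := -6 | v := 0 | p := 6 | result 0. g: t := -4 | s := 4 | (((y + -1) - (3 + x)) == (t * y)): false | s := -6 | r := 0 | s := 6 | result 0. Both give 0.
Every one of the 63 inputs gives matching results.
verdict: equivalent


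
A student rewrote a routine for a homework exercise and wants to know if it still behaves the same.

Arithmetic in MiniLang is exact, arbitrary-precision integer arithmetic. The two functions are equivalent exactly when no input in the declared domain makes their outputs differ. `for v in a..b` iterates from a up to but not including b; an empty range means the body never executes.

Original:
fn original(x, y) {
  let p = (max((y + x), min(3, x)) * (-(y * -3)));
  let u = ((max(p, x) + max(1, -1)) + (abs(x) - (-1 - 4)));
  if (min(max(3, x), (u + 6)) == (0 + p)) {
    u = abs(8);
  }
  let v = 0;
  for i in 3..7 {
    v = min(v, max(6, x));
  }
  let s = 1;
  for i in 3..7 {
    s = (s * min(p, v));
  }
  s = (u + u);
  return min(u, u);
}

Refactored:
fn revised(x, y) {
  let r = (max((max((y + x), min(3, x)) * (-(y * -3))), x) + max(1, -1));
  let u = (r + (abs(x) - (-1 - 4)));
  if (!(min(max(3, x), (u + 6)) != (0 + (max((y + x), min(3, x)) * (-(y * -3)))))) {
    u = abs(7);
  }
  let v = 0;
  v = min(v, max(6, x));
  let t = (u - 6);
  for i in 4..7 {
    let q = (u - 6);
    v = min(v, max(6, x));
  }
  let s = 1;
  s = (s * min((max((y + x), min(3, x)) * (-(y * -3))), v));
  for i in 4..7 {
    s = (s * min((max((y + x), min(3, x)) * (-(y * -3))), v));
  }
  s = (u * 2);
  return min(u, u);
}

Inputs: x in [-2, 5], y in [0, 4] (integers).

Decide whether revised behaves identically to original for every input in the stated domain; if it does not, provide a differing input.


Not equivalent: x=0, y=1 separates them (8 vs 7).
original: p = 3; u = 9; (min(max(3, x), (u + 6)) == (0 + p)) -> true; u = 8; v = 0; [i=3]; v = 0; [i=4]; v = 0; [i=5]; v = 0; [i=6]; v = 0; s = 1; [i=3]; s = 0; [i=4]; s = 0; [i=5]; s = 0; [i=6]; s = 0; s = 16; return 8
revised: r = 4; u = 9; (!(min(max(3, x), (u + 6)) != (0 + (max((y + x), min(3, x)) * (-(y * -3)))))) -> true; u = 7; v = 0; v = 0; t = 1; [i=4]; q = 1; v = 0; [i=5]; q = 1; v = 0; [i=6]; q = 1; v = 0; s = 1; s = 0; [i=4]; s = 0; [i=5]; s = 0; [i=6]; s = 0; s = 14; return 7
verdict: not equivalent; witness: x=0, y=1


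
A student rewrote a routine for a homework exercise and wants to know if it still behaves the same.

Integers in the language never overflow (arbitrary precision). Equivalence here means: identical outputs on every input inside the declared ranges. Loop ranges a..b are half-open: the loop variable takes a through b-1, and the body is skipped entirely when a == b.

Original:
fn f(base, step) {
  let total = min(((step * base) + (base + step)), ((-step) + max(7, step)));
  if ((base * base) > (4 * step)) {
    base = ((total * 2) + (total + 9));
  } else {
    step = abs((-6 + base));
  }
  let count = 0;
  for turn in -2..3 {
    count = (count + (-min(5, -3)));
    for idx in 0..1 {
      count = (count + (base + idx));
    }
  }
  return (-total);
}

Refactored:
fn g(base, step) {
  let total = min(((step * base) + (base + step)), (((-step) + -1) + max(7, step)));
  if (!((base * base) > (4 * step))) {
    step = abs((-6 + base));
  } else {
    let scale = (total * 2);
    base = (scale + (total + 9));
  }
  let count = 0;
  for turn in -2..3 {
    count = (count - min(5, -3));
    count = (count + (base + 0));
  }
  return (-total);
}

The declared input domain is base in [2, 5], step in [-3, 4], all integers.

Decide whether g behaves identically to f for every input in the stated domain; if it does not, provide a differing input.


Not equivalent: base=2, step=2 separates them (-5 vs -4).
f: total becomes 5; next ((base * base) > (4 * step)) evaluates to false; next step becomes 4; next count becomes 0; next at turn=-2:; next count becomes 3; next at idx=0:; next count becomes 5; next at turn=-1:; next count becomes 8; next at idx=0:; next count becomes 10; next at turn=0:; next count becomes 13; next at idx=0:; next count becomes 15; next at turn=1:; next count becomes 18; next at idx=0:; next count becomes 20; next at turn=2:; next count becomes 23; next at idx=0:; next count becomes 25; next final value -5
g: total becomes 4; next (!((base * base) > (4 * step))) evaluates to true; next step becomes 4; next count becomes 0; next at turn=-2:; next count becomes 3; next count becomes 5; next at turn=-1:; next count becomes 8; next count becomes 10; next at turn=0:; next count becomes 13; next count becomes 15; next at turn=1:; next count becomes 18; next count becomes 20; next at turn=2:; next count becomes 23; next count becomes 25; next final value -4
verdict: not equivalent; witness: base=2, step=2


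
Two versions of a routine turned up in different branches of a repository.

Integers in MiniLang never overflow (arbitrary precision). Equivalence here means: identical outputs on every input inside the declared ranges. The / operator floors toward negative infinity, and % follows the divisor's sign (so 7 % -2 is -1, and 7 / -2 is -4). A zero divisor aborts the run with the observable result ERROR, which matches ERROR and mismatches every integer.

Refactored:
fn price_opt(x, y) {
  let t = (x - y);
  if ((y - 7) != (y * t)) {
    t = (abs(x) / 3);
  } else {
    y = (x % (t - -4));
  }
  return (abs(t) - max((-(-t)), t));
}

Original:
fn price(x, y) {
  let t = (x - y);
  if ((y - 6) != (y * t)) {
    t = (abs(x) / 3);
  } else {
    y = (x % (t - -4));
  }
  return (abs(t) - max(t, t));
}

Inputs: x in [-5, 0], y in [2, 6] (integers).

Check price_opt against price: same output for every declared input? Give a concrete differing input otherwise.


The rewrite breaks on x=0, y=2, where the results are 4 and 0.
price: t=-2, then ((y - 6) != (y * t)) is false, then y=0, then returns 4
price_opt: t=-2, then ((y - 7) != (y * t)) is true, then t=0, then returns 0
verdict: not equivalent; witness: x=0, y=2
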